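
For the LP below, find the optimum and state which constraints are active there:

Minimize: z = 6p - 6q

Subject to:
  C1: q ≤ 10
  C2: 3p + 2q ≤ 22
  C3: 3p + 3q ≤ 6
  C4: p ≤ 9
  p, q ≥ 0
Optimal: p = 0, q = 2
Slack at optimum:
  C1: slack = 8
  C2: slack = 18
  C3: slack = 0 (binding)
  C4: slack = 9
  p ≥ 0: p = 0 (binding)
  q ≥ 0: q = 2
Binding constraints: C3, p ≥ 0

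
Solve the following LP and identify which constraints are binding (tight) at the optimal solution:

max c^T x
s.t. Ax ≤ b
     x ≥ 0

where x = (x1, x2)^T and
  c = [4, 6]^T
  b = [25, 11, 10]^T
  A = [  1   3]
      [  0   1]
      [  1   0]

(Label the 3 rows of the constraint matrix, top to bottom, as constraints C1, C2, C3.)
Optimal: x1 = 10, x2 = 5
Slack at optimum:
  C1: slack = 0 (binding)
  C2: slack = 6
  C3: slack = 0 (binding)
  x1 ≥ 0: x1 = 10
  x2 ≥ 0: x2 = 5
Binding constraints: C1, C3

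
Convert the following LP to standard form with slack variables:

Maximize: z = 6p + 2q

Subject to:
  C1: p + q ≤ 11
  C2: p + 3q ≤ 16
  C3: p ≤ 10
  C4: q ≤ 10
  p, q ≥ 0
max z = 6p + 2q

s.t.
  p + q + s1 = 11
  p + 3q + s2 = 16
  p + s3 = 10
  q + s4 = 10
  p, q, s1, s2, s3, s4 ≥ 0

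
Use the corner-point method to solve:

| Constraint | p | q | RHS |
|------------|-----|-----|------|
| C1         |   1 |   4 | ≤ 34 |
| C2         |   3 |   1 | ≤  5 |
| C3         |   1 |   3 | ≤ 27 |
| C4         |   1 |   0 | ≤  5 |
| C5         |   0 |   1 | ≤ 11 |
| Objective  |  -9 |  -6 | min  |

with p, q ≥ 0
Each vertex is the intersection of two constraint boundaries that also satisfies all remaining constraints:
  p = 0 and q = 0 → (0, 0)
  3p + q = 5 and q = 0 → (1.667, 0)
  3p + q = 5 and p = 0 → (0, 5)

Evaluating z = -9p - 6q at each vertex:
  (0, 0): z = 0
  (1.667, 0): z = -15
  (0, 5): z = -30

The minimum is at (0, 5) with z = -30.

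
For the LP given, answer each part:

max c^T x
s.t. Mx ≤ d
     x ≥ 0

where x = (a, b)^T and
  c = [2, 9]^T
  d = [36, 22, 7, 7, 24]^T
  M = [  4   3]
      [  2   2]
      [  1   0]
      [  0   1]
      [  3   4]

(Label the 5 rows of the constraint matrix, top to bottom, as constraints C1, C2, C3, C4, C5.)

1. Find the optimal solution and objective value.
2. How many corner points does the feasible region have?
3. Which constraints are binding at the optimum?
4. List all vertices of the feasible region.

1. a = 0, b = 6, z = 54
2. 4
3. C5, a ≥ 0
4. (0, 0), (7, 0), (7, 0.75), (0, 6)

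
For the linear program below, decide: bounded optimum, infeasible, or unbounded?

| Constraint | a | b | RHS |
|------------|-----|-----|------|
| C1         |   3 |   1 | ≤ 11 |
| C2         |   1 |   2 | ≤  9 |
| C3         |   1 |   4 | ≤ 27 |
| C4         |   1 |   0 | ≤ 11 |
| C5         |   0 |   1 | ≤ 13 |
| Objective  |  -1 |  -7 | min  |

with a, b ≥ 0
The point (0, 4.5) satisfies every constraint, so the LP is feasible; the constraints give a ≤ 11 and b ≤ 13, which with a, b ≥ 0 keep the feasible region inside a bounded box. A feasible, bounded LP attains a finite optimum at a vertex.

Evaluating z = -a - 7b at each vertex:
  (0, 0): z = 0
  (3.667, 0): z = -3.667
  (2.6, 3.2): z = -25
  (0, 4.5): z = -31.5

The LP has an optimal solution: (0, 4.5) with z = -31.5.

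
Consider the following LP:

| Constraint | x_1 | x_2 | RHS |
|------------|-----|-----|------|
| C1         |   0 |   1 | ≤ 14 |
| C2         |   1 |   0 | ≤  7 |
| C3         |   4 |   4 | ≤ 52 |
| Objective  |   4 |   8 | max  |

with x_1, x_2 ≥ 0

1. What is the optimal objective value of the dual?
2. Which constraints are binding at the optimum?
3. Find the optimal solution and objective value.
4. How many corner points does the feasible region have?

1. 104 (by strong duality, equal to the primal optimum)
2. C3, x_1 ≥ 0
3. x_1 = 0, x_2 = 13, z = 104
4. 4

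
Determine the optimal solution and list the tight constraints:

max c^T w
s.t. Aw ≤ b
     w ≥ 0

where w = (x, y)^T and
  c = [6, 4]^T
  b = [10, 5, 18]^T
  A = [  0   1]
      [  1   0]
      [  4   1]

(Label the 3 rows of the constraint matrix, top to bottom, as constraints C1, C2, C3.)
Optimal: x = 2, y = 10
Binding: C1, C3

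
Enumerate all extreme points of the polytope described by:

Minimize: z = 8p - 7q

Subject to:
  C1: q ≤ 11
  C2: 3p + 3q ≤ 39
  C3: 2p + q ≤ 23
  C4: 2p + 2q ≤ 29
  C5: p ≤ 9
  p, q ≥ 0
Each vertex is the intersection of two constraint boundaries that also satisfies all remaining constraints:
  p = 0 and q = 0 → (0, 0)
  p = 9 and q = 0 → (9, 0)
  3p + 3q = 39 and p = 9 → (9, 4)
  q = 11 and 3p + 3q = 39 → (2, 11)
  q = 11 and p = 0 → (0, 11)

Vertices: (0, 0), (9, 0), (9, 4), (2, 11), (0, 11)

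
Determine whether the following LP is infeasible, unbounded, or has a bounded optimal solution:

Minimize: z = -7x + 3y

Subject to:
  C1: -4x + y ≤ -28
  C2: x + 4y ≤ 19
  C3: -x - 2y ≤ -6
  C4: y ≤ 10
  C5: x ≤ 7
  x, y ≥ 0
The point (7, 0) satisfies every constraint, so the LP is feasible; the constraints give x ≤ 7 and y ≤ 10, which with x, y ≥ 0 keep the feasible region inside a bounded box. A feasible, bounded LP attains a finite optimum at a vertex.

Evaluating z = -7x + 3y at each vertex:
  (7, 0): z = -49

Feasible with finite optimum z* = -49 at (7, 0).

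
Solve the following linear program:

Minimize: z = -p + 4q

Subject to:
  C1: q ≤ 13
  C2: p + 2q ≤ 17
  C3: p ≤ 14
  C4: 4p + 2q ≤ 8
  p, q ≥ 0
p = 2, q = 0, z = -2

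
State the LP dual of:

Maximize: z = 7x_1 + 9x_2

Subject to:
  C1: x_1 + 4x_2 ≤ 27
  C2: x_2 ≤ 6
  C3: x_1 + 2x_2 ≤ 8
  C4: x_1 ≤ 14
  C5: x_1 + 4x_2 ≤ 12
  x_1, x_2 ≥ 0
Minimize: z = 27y1 + 6y2 + 8y3 + 14y4 + 12y5

Subject to:
  C1: -y1 - y3 - y4 - y5 ≤ -7
  C2: -4y1 - y2 - 2y3 - 4y5 ≤ -9
  y1, y2, y3, y4, y5 ≥ 0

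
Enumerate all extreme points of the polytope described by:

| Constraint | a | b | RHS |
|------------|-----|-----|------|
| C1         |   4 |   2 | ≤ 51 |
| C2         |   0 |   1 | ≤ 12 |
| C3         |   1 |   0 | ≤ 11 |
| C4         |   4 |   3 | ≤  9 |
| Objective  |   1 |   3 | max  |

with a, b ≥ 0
Each vertex is the intersection of two constraint boundaries that also satisfies all remaining constraints:
  a = 0 and b = 0 → (0, 0)
  4a + 3b = 9 and b = 0 → (2.25, 0)
  4a + 3b = 9 and a = 0 → (0, 3)

Vertices: (0, 0), (2.25, 0), (0, 3)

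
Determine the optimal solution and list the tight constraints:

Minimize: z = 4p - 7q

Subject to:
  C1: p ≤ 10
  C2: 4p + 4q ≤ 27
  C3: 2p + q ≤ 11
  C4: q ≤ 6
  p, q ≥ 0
Optimal: p = 0, q = 6
Slack at optimum:
  C1: slack = 10
  C2: slack = 3
  C3: slack = 5
  C4: slack = 0 (binding)
  p ≥ 0: p = 0 (binding)
  q ≥ 0: q = 6
Binding constraints: C4, p ≥ 0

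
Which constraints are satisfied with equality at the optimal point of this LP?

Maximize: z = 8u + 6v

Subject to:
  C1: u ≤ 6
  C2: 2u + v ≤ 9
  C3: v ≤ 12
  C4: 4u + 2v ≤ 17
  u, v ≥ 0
Optimal: u = 0, v = 8.5
Binding: C4, u ≥ 0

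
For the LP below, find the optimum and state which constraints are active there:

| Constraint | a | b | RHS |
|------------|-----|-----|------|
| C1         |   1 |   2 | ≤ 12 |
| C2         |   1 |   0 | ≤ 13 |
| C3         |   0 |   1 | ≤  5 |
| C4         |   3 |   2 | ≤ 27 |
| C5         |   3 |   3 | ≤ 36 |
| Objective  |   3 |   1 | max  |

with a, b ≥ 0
Optimal: a = 9, b = 0
Slack at optimum:
  C1: slack = 3
  C2: slack = 4
  C3: slack = 5
  C4: slack = 0 (binding)
  C5: slack = 9
  a ≥ 0: a = 9
  b ≥ 0: b = 0 (binding)
Binding constraints: C4, b ≥ 0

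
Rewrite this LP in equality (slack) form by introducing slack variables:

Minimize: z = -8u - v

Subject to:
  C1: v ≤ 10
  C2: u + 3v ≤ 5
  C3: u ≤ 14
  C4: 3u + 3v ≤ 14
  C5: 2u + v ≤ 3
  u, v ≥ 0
min z = -8u - v

s.t.
  v + s1 = 10
  u + 3v + s2 = 5
  u + s3 = 14
  3u + 3v + s4 = 14
  2u + v + s5 = 3
  u, v, s1, s2, s3, s4, s5 ≥ 0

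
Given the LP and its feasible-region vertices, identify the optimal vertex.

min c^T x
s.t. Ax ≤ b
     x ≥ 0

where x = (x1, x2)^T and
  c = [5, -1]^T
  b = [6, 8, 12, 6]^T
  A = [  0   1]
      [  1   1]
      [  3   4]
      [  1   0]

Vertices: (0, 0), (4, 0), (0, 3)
Evaluating z = 5x1 - x2 at each vertex:
  (0, 0): z = 0
  (4, 0): z = 20
  (0, 3): z = -3

The smallest value is z = -3, attained at (0, 3).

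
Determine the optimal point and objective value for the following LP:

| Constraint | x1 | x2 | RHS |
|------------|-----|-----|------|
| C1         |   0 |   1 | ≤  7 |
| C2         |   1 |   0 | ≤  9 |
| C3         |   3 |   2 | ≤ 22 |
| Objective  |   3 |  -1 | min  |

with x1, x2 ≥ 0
Each vertex is the intersection of two constraint boundaries that also satisfies all remaining constraints:
  x1 = 0 and x2 = 0 → (0, 0)
  3x1 + 2x2 = 22 and x2 = 0 → (7.333, 0)
  x2 = 7 and 3x1 + 2x2 = 22 → (2.667, 7)
  x2 = 7 and x1 = 0 → (0, 7)

Evaluating z = 3x1 - x2 at each vertex:
  (0, 0): z = 0
  (7.333, 0): z = 22
  (2.667, 7): z = 1
  (0, 7): z = -7

The minimum is at (0, 7) with z = -7.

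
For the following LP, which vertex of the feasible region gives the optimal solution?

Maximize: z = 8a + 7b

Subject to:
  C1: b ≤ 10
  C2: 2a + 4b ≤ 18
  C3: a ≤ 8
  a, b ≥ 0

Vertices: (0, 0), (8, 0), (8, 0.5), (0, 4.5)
Evaluating z = 8a + 7b at each vertex:
  (0, 0): z = 0
  (8, 0): z = 64
  (8, 0.5): z = 67.5
  (0, 4.5): z = 31.5

The largest value is z = 67.5, attained at (8, 0.5).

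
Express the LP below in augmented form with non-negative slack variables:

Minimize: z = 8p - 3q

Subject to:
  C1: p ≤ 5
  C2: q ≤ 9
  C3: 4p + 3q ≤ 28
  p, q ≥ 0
min z = 8p - 3q

s.t.
  p + s1 = 5
  q + s2 = 9
  4p + 3q + s3 = 28
  p, q, s1, s2, s3 ≥ 0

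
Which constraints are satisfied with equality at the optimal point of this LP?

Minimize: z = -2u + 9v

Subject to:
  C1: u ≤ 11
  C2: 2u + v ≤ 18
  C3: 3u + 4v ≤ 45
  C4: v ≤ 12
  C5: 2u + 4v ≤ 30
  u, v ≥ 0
Optimal: u = 9, v = 0
Slack at optimum:
  C1: slack = 2
  C2: slack = 0 (binding)
  C3: slack = 18
  C4: slack = 12
  C5: slack = 12
  u ≥ 0: u = 9
  v ≥ 0: v = 0 (binding)
Binding constraints: C2, v ≥ 0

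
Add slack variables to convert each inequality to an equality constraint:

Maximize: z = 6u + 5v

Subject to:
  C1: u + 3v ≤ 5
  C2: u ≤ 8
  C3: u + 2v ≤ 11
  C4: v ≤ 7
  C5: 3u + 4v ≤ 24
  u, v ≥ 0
max z = 6u + 5v

s.t.
  u + 3v + s1 = 5
  u + s2 = 8
  u + 2v + s3 = 11
  v + s4 = 7
  3u + 4v + s5 = 24
  u, v, s1, s2, s3, s4, s5 ≥ 0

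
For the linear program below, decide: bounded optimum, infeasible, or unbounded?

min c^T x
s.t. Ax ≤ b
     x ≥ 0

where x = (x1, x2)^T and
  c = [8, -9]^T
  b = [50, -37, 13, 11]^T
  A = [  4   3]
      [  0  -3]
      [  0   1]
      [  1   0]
The point (0, 13) satisfies every constraint, so the LP is feasible; the constraints give x1 ≤ 11 and x2 ≤ 13, which with x1, x2 ≥ 0 keep the feasible region inside a bounded box. A feasible, bounded LP attains a finite optimum at a vertex.

Evaluating z = 8x1 - 9x2 at each vertex:
  (0, 12.33): z = -111
  (3.25, 12.33): z = -85
  (2.75, 13): z = -95
  (0, 13): z = -117

Bounded optimum: z* = -117 at (0, 13).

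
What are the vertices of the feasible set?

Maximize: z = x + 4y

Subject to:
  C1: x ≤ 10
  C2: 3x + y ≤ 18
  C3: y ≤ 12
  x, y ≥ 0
Each vertex is the intersection of two constraint boundaries that also satisfies all remaining constraints:
  x = 0 and y = 0 → (0, 0)
  3x + y = 18 and y = 0 → (6, 0)
  3x + y = 18 and y = 12 → (2, 12)
  y = 12 and x = 0 → (0, 12)

Vertices: (0, 0), (6, 0), (2, 12), (0, 12)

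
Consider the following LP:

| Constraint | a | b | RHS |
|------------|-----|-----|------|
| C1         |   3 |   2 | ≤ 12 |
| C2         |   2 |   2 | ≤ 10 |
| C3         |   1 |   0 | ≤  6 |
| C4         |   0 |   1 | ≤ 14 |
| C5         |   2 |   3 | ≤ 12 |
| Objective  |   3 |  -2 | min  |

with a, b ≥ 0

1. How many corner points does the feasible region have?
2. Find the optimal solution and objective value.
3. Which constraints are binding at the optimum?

1. 4
2. a = 0, b = 4, z = -8
3. C5, a ≥ 0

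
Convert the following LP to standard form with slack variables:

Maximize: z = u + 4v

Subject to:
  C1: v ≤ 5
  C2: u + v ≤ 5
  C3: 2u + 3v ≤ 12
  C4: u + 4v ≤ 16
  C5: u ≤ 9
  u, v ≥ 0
max z = u + 4v

s.t.
  v + s1 = 5
  u + v + s2 = 5
  2u + 3v + s3 = 12
  u + 4v + s4 = 16
  u + s5 = 9
  u, v, s1, s2, s3, s4, s5 ≥ 0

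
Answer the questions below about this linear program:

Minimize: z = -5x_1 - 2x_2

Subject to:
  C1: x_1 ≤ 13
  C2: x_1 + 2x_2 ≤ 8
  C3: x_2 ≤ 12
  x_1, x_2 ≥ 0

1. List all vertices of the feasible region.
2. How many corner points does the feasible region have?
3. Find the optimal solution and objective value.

1. (0, 0), (8, 0), (0, 4)
2. 3
3. x_1 = 8, x_2 = 0, z = -40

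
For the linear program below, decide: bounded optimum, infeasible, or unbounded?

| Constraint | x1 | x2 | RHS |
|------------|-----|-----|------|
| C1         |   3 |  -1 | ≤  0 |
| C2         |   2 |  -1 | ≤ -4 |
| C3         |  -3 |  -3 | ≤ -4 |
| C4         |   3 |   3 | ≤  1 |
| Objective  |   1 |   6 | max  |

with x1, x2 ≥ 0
C4 requires 3x1 + 3x2 ≤ 1, while C3 (-3x1 - 3x2 ≤ -4) is equivalent to 3x1 + 3x2 ≥ 4. Together they would need 4 ≤ 3x1 + 3x2 ≤ 1, which is impossible since 4 > 1. No point satisfies all constraints.

Infeasible — the constraint set is empty.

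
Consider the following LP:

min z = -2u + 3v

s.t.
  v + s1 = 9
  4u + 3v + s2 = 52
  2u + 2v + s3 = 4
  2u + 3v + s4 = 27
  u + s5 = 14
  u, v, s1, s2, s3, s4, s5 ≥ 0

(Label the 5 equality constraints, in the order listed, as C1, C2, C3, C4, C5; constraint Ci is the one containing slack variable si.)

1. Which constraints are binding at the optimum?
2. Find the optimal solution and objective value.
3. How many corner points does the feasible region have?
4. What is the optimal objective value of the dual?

1. C3, v ≥ 0
2. u = 2, v = 0, z = -4
3. 3
4. -4 (by strong duality, equal to the primal optimum)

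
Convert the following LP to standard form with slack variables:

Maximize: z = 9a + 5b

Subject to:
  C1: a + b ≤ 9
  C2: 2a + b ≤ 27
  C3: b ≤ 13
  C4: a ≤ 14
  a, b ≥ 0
max z = 9a + 5b

s.t.
  a + b + s1 = 9
  2a + b + s2 = 27
  b + s3 = 13
  a + s4 = 14
  a, b, s1, s2, s3, s4 ≥ 0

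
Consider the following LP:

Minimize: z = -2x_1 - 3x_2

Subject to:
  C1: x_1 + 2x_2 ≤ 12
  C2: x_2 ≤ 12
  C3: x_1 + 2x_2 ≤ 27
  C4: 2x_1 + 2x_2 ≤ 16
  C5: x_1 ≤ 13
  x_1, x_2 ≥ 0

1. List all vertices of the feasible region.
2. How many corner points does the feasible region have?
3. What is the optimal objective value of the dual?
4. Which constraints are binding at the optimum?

1. (0, 0), (8, 0), (4, 4), (0, 6)
2. 4
3. -20 (by strong duality, equal to the primal optimum)
4. C1, C4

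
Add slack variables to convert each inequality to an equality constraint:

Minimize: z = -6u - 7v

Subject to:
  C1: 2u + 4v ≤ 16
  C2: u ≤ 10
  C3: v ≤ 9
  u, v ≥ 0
min z = -6u - 7v

s.t.
  2u + 4v + s1 = 16
  u + s2 = 10
  v + s3 = 9
  u, v, s1, s2, s3 ≥ 0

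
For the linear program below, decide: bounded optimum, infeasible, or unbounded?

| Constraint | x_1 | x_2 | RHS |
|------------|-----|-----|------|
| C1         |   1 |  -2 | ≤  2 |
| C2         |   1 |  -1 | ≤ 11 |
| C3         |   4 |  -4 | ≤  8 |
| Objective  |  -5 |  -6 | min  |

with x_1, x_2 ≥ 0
Feasible point: (0, 0) satisfies every constraint, so the LP is feasible.
Direction d = (0, 1): for each constraint row a, a·d ≤ 0 —
  (1)(0) + (-2)(1) = -2 ≤ 0
  (1)(0) + (-1)(1) = -1 ≤ 0
  (4)(0) + (-4)(1) = -4 ≤ 0
and d ≥ 0, so (0, 0) + t·d stays feasible for every t ≥ 0. Along this ray z = -5x_1 - 6x_2 changes by -6 per unit t, so z → −∞.

Unbounded — the objective can decrease without bound over the feasible region.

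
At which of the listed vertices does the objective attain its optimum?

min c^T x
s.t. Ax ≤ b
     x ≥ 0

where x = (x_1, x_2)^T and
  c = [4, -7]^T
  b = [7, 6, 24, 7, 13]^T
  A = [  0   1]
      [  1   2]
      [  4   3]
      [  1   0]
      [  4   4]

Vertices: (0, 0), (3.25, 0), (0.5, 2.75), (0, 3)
(0, 3) with z = -21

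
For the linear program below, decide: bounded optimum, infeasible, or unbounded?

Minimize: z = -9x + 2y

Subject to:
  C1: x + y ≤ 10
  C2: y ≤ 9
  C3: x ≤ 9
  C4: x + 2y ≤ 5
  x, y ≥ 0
The point (5, 0) satisfies every constraint, so the LP is feasible; the constraints give x ≤ 9 and y ≤ 9, which with x, y ≥ 0 keep the feasible region inside a bounded box. A feasible, bounded LP attains a finite optimum at a vertex.

Evaluating z = -9x + 2y at each vertex:
  (0, 0): z = 0
  (5, 0): z = -45
  (0, 2.5): z = 5

Bounded optimum: z* = -45 at (5, 0).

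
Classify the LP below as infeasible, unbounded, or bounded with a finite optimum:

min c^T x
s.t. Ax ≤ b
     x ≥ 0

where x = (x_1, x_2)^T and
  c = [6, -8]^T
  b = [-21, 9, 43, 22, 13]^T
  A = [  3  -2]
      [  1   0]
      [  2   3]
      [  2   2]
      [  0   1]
The point (0, 11) satisfies every constraint, so the LP is feasible; the constraints give x_1 ≤ 9 and x_2 ≤ 13, which with x_1, x_2 ≥ 0 keep the feasible region inside a bounded box. A feasible, bounded LP attains a finite optimum at a vertex.

Bounded optimum: z* = -88 at (0, 11).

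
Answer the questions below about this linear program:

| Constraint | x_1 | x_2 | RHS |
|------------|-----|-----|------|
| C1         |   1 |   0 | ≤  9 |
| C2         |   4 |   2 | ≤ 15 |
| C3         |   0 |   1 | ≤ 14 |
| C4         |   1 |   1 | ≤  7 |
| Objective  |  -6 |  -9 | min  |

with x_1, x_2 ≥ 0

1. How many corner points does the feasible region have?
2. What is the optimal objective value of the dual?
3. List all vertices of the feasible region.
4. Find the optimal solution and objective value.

1. 4
2. -63 (by strong duality, equal to the primal optimum)
3. (0, 0), (3.75, 0), (0.5, 6.5), (0, 7)
4. x_1 = 0, x_2 = 7, z = -63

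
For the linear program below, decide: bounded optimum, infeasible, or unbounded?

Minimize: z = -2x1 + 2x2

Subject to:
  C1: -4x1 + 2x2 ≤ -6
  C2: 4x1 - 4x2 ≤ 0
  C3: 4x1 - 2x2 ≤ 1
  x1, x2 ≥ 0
C3 requires 4x1 - 2x2 ≤ 1, while C1 (-4x1 + 2x2 ≤ -6) is equivalent to 4x1 - 2x2 ≥ 6. Together they would need 6 ≤ 4x1 - 2x2 ≤ 1, which is impossible since 6 > 1. No point satisfies all constraints.

Infeasible: no point satisfies all constraints simultaneously.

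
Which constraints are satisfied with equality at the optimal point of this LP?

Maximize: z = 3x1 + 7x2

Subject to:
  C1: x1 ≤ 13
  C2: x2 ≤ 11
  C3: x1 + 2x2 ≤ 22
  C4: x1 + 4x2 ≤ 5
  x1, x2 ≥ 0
Optimal: x1 = 5, x2 = 0
Slack at optimum:
  C1: slack = 8
  C2: slack = 11
  C3: slack = 17
  C4: slack = 0 (binding)
  x1 ≥ 0: x1 = 5
  x2 ≥ 0: x2 = 0 (binding)
Binding constraints: C4, x2 ≥ 0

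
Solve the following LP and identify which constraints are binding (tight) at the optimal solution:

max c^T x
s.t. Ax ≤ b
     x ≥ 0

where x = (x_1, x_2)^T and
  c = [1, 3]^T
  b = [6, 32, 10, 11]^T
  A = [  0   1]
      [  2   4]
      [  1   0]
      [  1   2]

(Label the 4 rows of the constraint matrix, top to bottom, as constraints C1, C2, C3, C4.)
Optimal: x_1 = 0, x_2 = 5.5
Slack at optimum:
  C1: slack = 0.5
  C2: slack = 10
  C3: slack = 10
  C4: slack = 0 (binding)
  x_1 ≥ 0: x_1 = 0 (binding)
  x_2 ≥ 0: x_2 = 5.5
Binding constraints: C4, x_1 ≥ 0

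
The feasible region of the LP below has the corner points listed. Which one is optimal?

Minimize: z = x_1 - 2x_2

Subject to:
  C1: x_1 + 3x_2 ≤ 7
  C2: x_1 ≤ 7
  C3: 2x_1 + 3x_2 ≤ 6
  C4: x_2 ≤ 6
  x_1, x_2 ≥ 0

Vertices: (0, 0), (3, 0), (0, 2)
Evaluating z = x_1 - 2x_2 at each vertex:
  (0, 0): z = 0
  (3, 0): z = 3
  (0, 2): z = -4

The smallest value is z = -4, attained at (0, 2).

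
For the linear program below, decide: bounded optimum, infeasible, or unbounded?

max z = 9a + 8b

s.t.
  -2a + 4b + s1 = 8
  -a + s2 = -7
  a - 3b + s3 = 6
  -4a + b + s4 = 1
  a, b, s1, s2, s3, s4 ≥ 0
Feasible point: (7, 1) satisfies every constraint, so the LP is feasible.
Direction d = (2, 1): for each constraint row a, a·d ≤ 0 —
  (-2)(2) + (4)(1) = 0 ≤ 0
  (-1)(2) + (0)(1) = -2 ≤ 0
  (1)(2) + (-3)(1) = -1 ≤ 0
  (-4)(2) + (1)(1) = -7 ≤ 0
and d ≥ 0, so (7, 1) + t·d stays feasible for every t ≥ 0. Along this ray z = 9a + 8b changes by 26 per unit t, so z → +∞.

The LP is unbounded; z can be made arbitrarily large.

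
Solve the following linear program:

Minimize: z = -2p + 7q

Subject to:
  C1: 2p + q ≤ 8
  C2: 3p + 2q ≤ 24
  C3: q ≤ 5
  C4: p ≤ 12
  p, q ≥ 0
p = 4, q = 0, z = -8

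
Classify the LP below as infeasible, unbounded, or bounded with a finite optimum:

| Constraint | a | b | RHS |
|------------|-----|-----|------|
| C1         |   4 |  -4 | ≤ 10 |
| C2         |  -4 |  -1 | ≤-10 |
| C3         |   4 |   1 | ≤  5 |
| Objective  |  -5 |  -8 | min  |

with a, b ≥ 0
C3 requires 4a + b ≤ 5, while C2 (-4a - b ≤ -10) is equivalent to 4a + b ≥ 10. Together they would need 10 ≤ 4a + b ≤ 5, which is impossible since 10 > 5. No point satisfies all constraints.

The feasible region is empty; the LP is infeasible.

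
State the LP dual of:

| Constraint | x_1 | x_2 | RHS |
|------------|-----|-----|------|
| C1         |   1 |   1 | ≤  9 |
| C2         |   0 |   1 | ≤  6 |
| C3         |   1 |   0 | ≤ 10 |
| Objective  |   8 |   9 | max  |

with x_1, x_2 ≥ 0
Minimize: z = 9y1 + 6y2 + 10y3

Subject to:
  C1: -y1 - y3 ≤ -8
  C2: -y1 - y2 ≤ -9
  y1, y2, y3 ≥ 0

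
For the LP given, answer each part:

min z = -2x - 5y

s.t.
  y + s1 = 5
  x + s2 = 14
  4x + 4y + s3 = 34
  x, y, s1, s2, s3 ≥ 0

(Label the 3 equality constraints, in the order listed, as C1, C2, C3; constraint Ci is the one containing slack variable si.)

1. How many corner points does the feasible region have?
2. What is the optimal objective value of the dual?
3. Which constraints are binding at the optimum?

1. 4
2. -32 (by strong duality, equal to the primal optimum)
3. C1, C3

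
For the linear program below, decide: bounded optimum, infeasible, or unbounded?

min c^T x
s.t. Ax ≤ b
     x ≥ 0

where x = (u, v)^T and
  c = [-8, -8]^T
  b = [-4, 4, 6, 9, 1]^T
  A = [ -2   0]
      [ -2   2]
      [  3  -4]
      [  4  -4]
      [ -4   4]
Feasible point: (2, 0) satisfies every constraint, so the LP is feasible.
Direction d = (1, 1): for each constraint row a, a·d ≤ 0 —
  (-2)(1) + (0)(1) = -2 ≤ 0
  (-2)(1) + (2)(1) = 0 ≤ 0
  (3)(1) + (-4)(1) = -1 ≤ 0
  (4)(1) + (-4)(1) = 0 ≤ 0
  (-4)(1) + (4)(1) = 0 ≤ 0
and d ≥ 0, so (2, 0) + t·d stays feasible for every t ≥ 0. Along this ray z = -8u - 8v changes by -16 per unit t, so z → −∞.

Unbounded — the objective can decrease without bound over the feasible region.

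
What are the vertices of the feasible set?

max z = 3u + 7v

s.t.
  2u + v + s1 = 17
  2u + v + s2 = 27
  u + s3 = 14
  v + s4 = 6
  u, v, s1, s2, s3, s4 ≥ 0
Each vertex is the intersection of two constraint boundaries that also satisfies all remaining constraints:
  u = 0 and v = 0 → (0, 0)
  2u + v = 17 and v = 0 → (8.5, 0)
  2u + v = 17 and v = 6 → (5.5, 6)
  v = 6 and u = 0 → (0, 6)

Vertices: (0, 0), (8.5, 0), (5.5, 6), (0, 6)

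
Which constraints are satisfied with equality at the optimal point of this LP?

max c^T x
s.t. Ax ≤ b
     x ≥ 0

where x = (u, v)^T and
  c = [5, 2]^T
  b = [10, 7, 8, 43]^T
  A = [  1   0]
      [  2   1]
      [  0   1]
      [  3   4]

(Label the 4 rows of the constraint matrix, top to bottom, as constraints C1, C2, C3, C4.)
Optimal: u = 3.5, v = 0
Slack at optimum:
  C1: slack = 6.5
  C2: slack = 0 (binding)
  C3: slack = 8
  C4: slack = 32.5
  u ≥ 0: u = 3.5
  v ≥ 0: v = 0 (binding)
Binding constraints: C2, v ≥ 0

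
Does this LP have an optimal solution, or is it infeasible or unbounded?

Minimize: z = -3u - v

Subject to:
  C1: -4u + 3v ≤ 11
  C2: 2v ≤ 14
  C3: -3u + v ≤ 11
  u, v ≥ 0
Feasible point: (0, 0) satisfies every constraint, so the LP is feasible.
Direction d = (1, 0): for each constraint row a, a·d ≤ 0 —
  (-4)(1) + (3)(0) = -4 ≤ 0
  (0)(1) + (2)(0) = 0 ≤ 0
  (-3)(1) + (1)(0) = -3 ≤ 0
and d ≥ 0, so (0, 0) + t·d stays feasible for every t ≥ 0. Along this ray z = -3u - v changes by -3 per unit t, so z → −∞.

Unbounded — the objective can decrease without bound over the feasible region.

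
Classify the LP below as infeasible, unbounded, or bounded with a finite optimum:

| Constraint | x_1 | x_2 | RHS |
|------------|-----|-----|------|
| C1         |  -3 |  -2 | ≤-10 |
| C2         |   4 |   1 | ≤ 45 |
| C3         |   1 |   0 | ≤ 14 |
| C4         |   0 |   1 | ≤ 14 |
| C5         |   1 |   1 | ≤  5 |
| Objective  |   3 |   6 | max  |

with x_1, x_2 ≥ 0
The point (0, 5) satisfies every constraint, so the LP is feasible; the constraints give x_1 ≤ 14 and x_2 ≤ 14, which with x_1, x_2 ≥ 0 keep the feasible region inside a bounded box. A feasible, bounded LP attains a finite optimum at a vertex.

Evaluating z = 3x_1 + 6x_2 at each vertex:
  (3.333, 0): z = 10
  (5, 0): z = 15
  (0, 5): z = 30

Bounded optimum: z* = 30 at (0, 5).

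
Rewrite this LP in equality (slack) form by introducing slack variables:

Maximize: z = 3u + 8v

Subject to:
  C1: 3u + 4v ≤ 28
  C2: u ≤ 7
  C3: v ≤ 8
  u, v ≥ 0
max z = 3u + 8v

s.t.
  3u + 4v + s1 = 28
  u + s2 = 7
  v + s3 = 8
  u, v, s1, s2, s3 ≥ 0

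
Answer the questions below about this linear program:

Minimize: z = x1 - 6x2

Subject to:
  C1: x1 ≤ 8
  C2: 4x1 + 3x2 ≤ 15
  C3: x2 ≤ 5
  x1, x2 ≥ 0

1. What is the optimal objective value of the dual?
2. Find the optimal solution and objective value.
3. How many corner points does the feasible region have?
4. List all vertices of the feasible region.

1. -30 (by strong duality, equal to the primal optimum)
2. x1 = 0, x2 = 5, z = -30
3. 3
4. (0, 0), (3.75, 0), (0, 5)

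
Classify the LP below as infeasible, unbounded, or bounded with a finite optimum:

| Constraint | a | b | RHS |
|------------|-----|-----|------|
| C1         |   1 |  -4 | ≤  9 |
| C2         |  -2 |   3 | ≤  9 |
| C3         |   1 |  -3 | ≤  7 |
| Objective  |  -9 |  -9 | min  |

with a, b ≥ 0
Feasible point: (0, 0) satisfies every constraint, so the LP is feasible.
Direction d = (3, 2): for each constraint row a, a·d ≤ 0 —
  (1)(3) + (-4)(2) = -5 ≤ 0
  (-2)(3) + (3)(2) = 0 ≤ 0
  (1)(3) + (-3)(2) = -3 ≤ 0
and d ≥ 0, so (0, 0) + t·d stays feasible for every t ≥ 0. Along this ray z = -9a - 9b changes by -45 per unit t, so z → −∞.

Unbounded: there is a feasible ray along which z → −∞.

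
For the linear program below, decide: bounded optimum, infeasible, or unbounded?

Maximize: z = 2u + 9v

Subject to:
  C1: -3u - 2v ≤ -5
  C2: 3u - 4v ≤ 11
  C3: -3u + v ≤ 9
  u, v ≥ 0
Feasible point: (1, 1) satisfies every constraint, so the LP is feasible.
Direction d = (1, 1): for each constraint row a, a·d ≤ 0 —
  (-3)(1) + (-2)(1) = -5 ≤ 0
  (3)(1) + (-4)(1) = -1 ≤ 0
  (-3)(1) + (1)(1) = -2 ≤ 0
and d ≥ 0, so (1, 1) + t·d stays feasible for every t ≥ 0. Along this ray z = 2u + 9v changes by 11 per unit t, so z → +∞.

Unbounded: there is a feasible ray along which z → +∞.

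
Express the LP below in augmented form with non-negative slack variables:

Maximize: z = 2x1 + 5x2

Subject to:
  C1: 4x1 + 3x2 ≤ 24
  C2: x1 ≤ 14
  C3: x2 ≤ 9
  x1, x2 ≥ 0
max z = 2x1 + 5x2

s.t.
  4x1 + 3x2 + s1 = 24
  x1 + s2 = 14
  x2 + s3 = 9
  x1, x2, s1, s2, s3 ≥ 0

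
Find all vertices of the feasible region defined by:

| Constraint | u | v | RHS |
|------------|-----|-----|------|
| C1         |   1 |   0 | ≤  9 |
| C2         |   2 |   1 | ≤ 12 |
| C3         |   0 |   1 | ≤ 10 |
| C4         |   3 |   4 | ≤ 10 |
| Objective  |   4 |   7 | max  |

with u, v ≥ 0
Each vertex is the intersection of two constraint boundaries that also satisfies all remaining constraints:
  u = 0 and v = 0 → (0, 0)
  3u + 4v = 10 and v = 0 → (3.333, 0)
  3u + 4v = 10 and u = 0 → (0, 2.5)

Vertices: (0, 0), (3.333, 0), (0, 2.5)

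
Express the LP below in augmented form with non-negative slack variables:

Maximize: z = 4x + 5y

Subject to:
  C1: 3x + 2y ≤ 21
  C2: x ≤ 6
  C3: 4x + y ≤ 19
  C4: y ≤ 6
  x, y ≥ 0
max z = 4x + 5y

s.t.
  3x + 2y + s1 = 21
  x + s2 = 6
  4x + y + s3 = 19
  y + s4 = 6
  x, y, s1, s2, s3, s4 ≥ 0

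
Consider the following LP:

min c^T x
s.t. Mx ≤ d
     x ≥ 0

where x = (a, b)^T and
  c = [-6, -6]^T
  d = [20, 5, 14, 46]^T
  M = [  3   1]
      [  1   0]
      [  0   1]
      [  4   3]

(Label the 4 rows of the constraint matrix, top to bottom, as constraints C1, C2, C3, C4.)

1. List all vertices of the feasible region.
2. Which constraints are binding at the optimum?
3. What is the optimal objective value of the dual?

1. (0, 0), (5, 0), (5, 5), (2.8, 11.6), (1, 14), (0, 14)
2. C3, C4
3. -90 (by strong duality, equal to the primal optimum)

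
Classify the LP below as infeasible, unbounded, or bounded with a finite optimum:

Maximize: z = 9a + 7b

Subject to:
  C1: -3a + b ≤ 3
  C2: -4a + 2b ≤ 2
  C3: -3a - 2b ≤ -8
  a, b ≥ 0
Feasible point: (2, 1) satisfies every constraint, so the LP is feasible.
Direction d = (1, 0): for each constraint row a, a·d ≤ 0 —
  (-3)(1) + (1)(0) = -3 ≤ 0
  (-4)(1) + (2)(0) = -4 ≤ 0
  (-3)(1) + (-2)(0) = -3 ≤ 0
and d ≥ 0, so (2, 1) + t·d stays feasible for every t ≥ 0. Along this ray z = 9a + 7b changes by 9 per unit t, so z → +∞.

Unbounded — the objective can increase without bound over the feasible region.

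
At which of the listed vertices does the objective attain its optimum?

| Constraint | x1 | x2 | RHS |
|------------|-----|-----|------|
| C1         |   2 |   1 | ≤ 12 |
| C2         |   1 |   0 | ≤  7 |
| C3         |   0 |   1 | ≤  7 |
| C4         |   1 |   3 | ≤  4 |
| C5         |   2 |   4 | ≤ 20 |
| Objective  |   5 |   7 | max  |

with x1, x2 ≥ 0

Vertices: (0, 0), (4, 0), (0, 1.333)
Evaluating z = 5x1 + 7x2 at each vertex:
  (0, 0): z = 0
  (4, 0): z = 20
  (0, 1.333): z = 9.333

The largest value is z = 20, attained at (4, 0).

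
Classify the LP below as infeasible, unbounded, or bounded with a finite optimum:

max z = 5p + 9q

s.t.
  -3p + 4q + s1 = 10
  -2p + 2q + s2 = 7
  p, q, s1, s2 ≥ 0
Feasible point: (0, 0) satisfies every constraint, so the LP is feasible.
Direction d = (1, 0): for each constraint row a, a·d ≤ 0 —
  (-3)(1) + (4)(0) = -3 ≤ 0
  (-2)(1) + (2)(0) = -2 ≤ 0
and d ≥ 0, so (0, 0) + t·d stays feasible for every t ≥ 0. Along this ray z = 5p + 9q changes by 5 per unit t, so z → +∞.

Unbounded — the objective can increase without bound over the feasible region.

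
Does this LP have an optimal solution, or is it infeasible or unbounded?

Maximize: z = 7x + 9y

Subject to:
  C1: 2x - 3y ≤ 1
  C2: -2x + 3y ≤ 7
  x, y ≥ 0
Feasible point: (0, 0) satisfies every constraint, so the LP is feasible.
Direction d = (3, 2): for each constraint row a, a·d ≤ 0 —
  (2)(3) + (-3)(2) = 0 ≤ 0
  (-2)(3) + (3)(2) = 0 ≤ 0
and d ≥ 0, so (0, 0) + t·d stays feasible for every t ≥ 0. Along this ray z = 7x + 9y changes by 39 per unit t, so z → +∞.

The LP is unbounded; z can be made arbitrarily large.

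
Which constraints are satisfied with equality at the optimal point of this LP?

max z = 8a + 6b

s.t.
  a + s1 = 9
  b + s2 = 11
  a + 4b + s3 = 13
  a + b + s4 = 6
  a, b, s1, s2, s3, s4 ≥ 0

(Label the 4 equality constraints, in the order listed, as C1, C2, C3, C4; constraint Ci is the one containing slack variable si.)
Optimal: a = 6, b = 0
Slack at optimum:
  C1: slack = 3
  C2: slack = 11
  C3: slack = 7
  C4: slack = 0 (binding)
  a ≥ 0: a = 6
  b ≥ 0: b = 0 (binding)
Binding constraints: C4, b ≥ 0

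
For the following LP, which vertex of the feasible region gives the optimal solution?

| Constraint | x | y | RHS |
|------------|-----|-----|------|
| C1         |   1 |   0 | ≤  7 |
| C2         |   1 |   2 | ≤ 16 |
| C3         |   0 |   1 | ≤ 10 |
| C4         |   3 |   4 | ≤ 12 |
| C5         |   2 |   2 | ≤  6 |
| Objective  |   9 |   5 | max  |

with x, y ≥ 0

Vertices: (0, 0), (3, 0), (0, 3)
Evaluating z = 9x + 5y at each vertex:
  (0, 0): z = 0
  (3, 0): z = 27
  (0, 3): z = 15

The largest value is z = 27, attained at (3, 0).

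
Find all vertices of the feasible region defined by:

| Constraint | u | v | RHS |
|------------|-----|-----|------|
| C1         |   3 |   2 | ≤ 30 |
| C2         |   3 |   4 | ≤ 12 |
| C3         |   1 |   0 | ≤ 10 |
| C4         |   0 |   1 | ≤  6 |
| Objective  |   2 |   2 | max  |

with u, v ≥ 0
Each vertex is the intersection of two constraint boundaries that also satisfies all remaining constraints:
  u = 0 and v = 0 → (0, 0)
  3u + 4v = 12 and v = 0 → (4, 0)
  3u + 4v = 12 and u = 0 → (0, 3)

Vertices: (0, 0), (4, 0), (0, 3)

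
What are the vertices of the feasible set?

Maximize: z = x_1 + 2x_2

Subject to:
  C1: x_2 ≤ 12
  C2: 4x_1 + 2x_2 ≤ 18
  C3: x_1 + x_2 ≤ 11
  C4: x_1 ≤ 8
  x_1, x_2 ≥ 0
Each vertex is the intersection of two constraint boundaries that also satisfies all remaining constraints:
  x_1 = 0 and x_2 = 0 → (0, 0)
  4x_1 + 2x_2 = 18 and x_2 = 0 → (4.5, 0)
  4x_1 + 2x_2 = 18 and x_1 = 0 → (0, 9)

Vertices: (0, 0), (4.5, 0), (0, 9)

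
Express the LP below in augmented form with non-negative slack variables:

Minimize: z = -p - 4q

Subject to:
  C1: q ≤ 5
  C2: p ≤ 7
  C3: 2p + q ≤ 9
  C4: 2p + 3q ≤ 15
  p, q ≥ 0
min z = -p - 4q

s.t.
  q + s1 = 5
  p + s2 = 7
  2p + q + s3 = 9
  2p + 3q + s4 = 15
  p, q, s1, s2, s3, s4 ≥ 0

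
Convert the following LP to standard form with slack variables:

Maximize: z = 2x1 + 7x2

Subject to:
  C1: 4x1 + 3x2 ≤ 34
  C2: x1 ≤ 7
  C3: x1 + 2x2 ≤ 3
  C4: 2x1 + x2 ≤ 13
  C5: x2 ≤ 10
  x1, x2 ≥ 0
max z = 2x1 + 7x2

s.t.
  4x1 + 3x2 + s1 = 34
  x1 + s2 = 7
  x1 + 2x2 + s3 = 3
  2x1 + x2 + s4 = 13
  x2 + s5 = 10
  x1, x2, s1, s2, s3, s4, s5 ≥ 0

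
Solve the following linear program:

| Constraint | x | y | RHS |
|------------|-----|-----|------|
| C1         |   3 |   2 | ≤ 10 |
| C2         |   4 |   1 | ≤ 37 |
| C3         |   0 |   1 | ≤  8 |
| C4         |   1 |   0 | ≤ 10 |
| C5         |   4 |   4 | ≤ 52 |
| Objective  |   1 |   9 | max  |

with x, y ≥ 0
x = 0, y = 5, z = 45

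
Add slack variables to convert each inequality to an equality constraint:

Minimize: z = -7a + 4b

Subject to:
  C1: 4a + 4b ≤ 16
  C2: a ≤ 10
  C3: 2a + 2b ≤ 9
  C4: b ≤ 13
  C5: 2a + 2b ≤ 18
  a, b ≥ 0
min z = -7a + 4b

s.t.
  4a + 4b + s1 = 16
  a + s2 = 10
  2a + 2b + s3 = 9
  b + s4 = 13
  2a + 2b + s5 = 18
  a, b, s1, s2, s3, s4, s5 ≥ 0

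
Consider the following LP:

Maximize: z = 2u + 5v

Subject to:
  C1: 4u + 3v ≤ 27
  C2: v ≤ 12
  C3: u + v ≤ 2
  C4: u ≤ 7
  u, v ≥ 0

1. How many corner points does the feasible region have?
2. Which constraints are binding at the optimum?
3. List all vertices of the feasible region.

1. 3
2. C3, u ≥ 0
3. (0, 0), (2, 0), (0, 2)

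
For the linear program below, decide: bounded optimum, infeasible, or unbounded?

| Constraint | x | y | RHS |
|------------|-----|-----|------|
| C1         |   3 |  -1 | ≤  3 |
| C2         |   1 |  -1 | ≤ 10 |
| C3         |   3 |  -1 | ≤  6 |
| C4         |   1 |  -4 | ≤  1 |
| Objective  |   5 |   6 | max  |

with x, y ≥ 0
Feasible point: (0, 0) satisfies every constraint, so the LP is feasible.
Direction d = (0, 1): for each constraint row a, a·d ≤ 0 —
  (3)(0) + (-1)(1) = -1 ≤ 0
  (1)(0) + (-1)(1) = -1 ≤ 0
  (3)(0) + (-1)(1) = -1 ≤ 0
  (1)(0) + (-4)(1) = -4 ≤ 0
and d ≥ 0, so (0, 0) + t·d stays feasible for every t ≥ 0. Along this ray z = 5x + 6y changes by 6 per unit t, so z → +∞.

Unbounded — the objective can increase without bound over the feasible region.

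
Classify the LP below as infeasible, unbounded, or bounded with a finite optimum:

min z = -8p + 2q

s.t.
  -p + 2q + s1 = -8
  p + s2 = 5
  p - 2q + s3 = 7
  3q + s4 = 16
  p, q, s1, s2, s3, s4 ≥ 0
The row p - 2q + s3 = 7 with s3 ≥ 0 requires p - 2q ≤ 7, while the row -p + 2q + s1 = -8 with s1 ≥ 0 is equivalent to p - 2q ≥ 8. Together they would need 8 ≤ p - 2q ≤ 7, which is impossible since 8 > 7. No point satisfies all constraints.

Infeasible: no point satisfies all constraints simultaneously.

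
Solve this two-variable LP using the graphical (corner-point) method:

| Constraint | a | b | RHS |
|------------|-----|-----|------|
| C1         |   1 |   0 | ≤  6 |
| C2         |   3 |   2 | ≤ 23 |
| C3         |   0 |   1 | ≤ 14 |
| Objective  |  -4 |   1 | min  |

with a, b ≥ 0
a = 6, b = 0, z = -24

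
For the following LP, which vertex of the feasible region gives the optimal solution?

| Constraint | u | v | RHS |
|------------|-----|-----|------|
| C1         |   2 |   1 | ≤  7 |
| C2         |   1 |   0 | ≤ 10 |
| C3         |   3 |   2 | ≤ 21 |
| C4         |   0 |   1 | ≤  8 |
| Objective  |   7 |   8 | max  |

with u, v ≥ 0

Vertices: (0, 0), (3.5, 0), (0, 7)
Evaluating z = 7u + 8v at each vertex:
  (0, 0): z = 0
  (3.5, 0): z = 24.5
  (0, 7): z = 56

The largest value is z = 56, attained at (0, 7).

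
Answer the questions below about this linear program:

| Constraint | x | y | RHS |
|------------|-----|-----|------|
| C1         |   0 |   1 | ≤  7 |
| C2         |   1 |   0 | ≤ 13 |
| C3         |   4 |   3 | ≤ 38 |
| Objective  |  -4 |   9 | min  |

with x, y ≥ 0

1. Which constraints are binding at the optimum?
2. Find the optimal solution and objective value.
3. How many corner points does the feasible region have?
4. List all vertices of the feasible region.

1. C3, y ≥ 0
2. x = 9.5, y = 0, z = -38
3. 4
4. (0, 0), (9.5, 0), (4.25, 7), (0, 7)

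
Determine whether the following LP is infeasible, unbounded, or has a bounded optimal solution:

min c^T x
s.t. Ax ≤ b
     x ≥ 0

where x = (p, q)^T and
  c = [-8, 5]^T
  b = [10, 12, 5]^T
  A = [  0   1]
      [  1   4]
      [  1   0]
The point (5, 0) satisfies every constraint, so the LP is feasible; the constraints give p ≤ 5 and q ≤ 10, which with p, q ≥ 0 keep the feasible region inside a bounded box. A feasible, bounded LP attains a finite optimum at a vertex.

Evaluating z = -8p + 5q at each vertex:
  (0, 0): z = 0
  (5, 0): z = -40
  (5, 1.75): z = -31.25
  (0, 3): z = 15

The LP has an optimal solution: (5, 0) with z = -40.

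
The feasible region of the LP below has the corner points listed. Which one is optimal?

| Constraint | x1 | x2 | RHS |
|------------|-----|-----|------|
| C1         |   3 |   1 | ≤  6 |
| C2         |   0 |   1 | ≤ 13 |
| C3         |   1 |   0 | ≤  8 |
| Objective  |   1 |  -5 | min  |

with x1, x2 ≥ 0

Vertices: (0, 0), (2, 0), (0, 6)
Evaluating z = x1 - 5x2 at each vertex:
  (0, 0): z = 0
  (2, 0): z = 2
  (0, 6): z = -30

The smallest value is z = -30, attained at (0, 6).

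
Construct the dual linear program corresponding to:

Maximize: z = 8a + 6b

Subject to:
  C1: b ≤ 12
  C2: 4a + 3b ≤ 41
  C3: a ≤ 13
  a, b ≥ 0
Minimize: z = 12y1 + 41y2 + 13y3

Subject to:
  C1: -4y2 - y3 ≤ -8
  C2: -y1 - 3y2 ≤ -6
  y1, y2, y3 ≥ 0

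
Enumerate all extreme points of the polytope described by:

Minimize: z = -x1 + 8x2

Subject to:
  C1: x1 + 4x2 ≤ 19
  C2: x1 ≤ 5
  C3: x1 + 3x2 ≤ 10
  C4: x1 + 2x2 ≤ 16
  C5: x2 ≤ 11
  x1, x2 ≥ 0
Each vertex is the intersection of two constraint boundaries that also satisfies all remaining constraints:
  x1 = 0 and x2 = 0 → (0, 0)
  x1 = 5 and x2 = 0 → (5, 0)
  x1 = 5 and x1 + 3x2 = 10 → (5, 1.667)
  x1 + 3x2 = 10 and x1 = 0 → (0, 3.333)

Vertices: (0, 0), (5, 0), (5, 1.667), (0, 3.333)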